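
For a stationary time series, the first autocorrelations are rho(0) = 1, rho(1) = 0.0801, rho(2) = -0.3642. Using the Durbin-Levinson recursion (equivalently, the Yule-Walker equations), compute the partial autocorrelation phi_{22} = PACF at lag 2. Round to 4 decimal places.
\phi_{22} = -0.3730

The PACF at lag k is phi_{kk}, the last component of the solution
to the Yule-Walker system G_k phi = r_k where
  (G_k)_{ij} = rho(|i - j|), (r_k)_i = rho(i), i,j = 1..k.
Equivalently, Durbin-Levinson gives phi_{kk} iteratively:
  phi_{11} = rho(1)
  phi_{kk} = [rho(k) - sum_{j=1..k-1} phi_{k-1,j} rho(k-j)]
            / [1 - sum_{j=1..k-1} phi_{k-1,j} rho(j)],
  phi_{k,j} = phi_{k-1,j} - phi_{kk} phi_{k-1,k-j},  j = 1..k-1.
Step k = 1:
  phi_11 = rho(1) = 0.0801.
Step k = 2:
  phi_22 = [rho(2) - phi_11 rho(1)] / [1 - phi_11 rho(1)] = [-0.3642 - (0.0801)(0.0801)] / [1 - (0.0801)(0.0801)]
         = -0.37061601 / 0.99358399 = -0.373.
Therefore phi_{22} = -0.3730.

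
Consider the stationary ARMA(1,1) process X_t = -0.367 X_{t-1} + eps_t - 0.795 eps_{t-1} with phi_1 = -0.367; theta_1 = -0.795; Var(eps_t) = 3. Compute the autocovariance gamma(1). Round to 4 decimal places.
\gamma(1) = -5.2040

Multiply the model equation by X_{t-k} and take expectations. With theta_0 = psi_0 = 1 and psi_j the MA(infinity) weights, this gives
  gamma(k) - sum_i phi_i gamma(k-i) = c_k,
  c_k = sigma^2 * sum_{j=k..q} theta_j psi_{j-k}   (c_k = 0 for k > q),
using gamma(-m) = gamma(m).
psi-weights needed (psi_j = theta_j + sum_i phi_i psi_{j-i}):
  psi_1 = theta_1 + phi_1 = -0.795 + (-0.367) = -1.162
Right-hand sides:
  c_0 = sigma^2 (1 + theta_1 psi_1) = 3 * (1 + (-0.795)(-1.162)) = 3 * 1.92379 = 5.77137
  c_1 = sigma^2 theta_1 = 3 * (-0.795) = -2.385
  c_2 = 0
Equations for k = 0 and k = 1 (AR order 1):
  gamma(0) = phi_1 gamma(1) + c_0
  gamma(1) = phi_1 gamma(0) + c_1
Substituting the second into the first: gamma(0) (1 - phi_1^2) = c_0 + phi_1 c_1, so
  gamma(0) = (c_0 + phi_1 c_1) / (1 - phi_1^2) = (5.77137 + (-0.367)(-2.385)) / (1 - (-0.367)^2) = 6.646665 / 0.865311 = 7.681244.
  gamma(1) = phi_1 gamma(0) + c_1 = (-0.367)(7.681244) + (-2.385) = -5.204017.
Therefore gamma(1) = -5.2040 (to 4 decimal places).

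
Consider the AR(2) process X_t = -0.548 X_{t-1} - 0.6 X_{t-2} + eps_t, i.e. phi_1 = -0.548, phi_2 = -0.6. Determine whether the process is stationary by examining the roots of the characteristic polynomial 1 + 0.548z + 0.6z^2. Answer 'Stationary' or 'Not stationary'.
\text{Stationary}

The AR(p) characteristic polynomial is P(z) = 1 + 0.548z + 0.6z^2.
Stationarity requires all roots to lie outside the unit circle, i.e. |z| > 1 for every root.
Set 1 + (0.548) z + (0.6) z^2 = 0, i.e. a z^2 + b z + c = 0 with a = 0.6, b = 0.548, c = 1.
Discriminant D = b^2 - 4ac = (0.548)^2 - 4*(0.6)*1 = 0.300304 - (2.4) = -2.099696.
D < 0, so the roots are the complex-conjugate pair z = (-b +/- i sqrt(-D)) / (2a) = -0.4567 +/- 1.2075i.
For a conjugate pair |z|^2 = z * conj(z) = (product of roots) = c/a = 1/(0.6) = 1.666667, so |z| = sqrt(1.666667) = 1.291 for both roots.
Moduli of all roots: 1.2910, 1.2910.
All moduli strictly greater than 1? Yes.
Verdict: Stationary.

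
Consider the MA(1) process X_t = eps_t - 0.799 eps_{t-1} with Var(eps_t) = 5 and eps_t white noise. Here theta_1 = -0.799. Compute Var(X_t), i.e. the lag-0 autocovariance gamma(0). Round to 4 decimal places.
\gamma(0) = 8.1920

For an MA(q) process X_t = eps_t + sum_i theta_i eps_{t-i} with
Var(eps_t) = sigma^2, the variance is
  gamma(0) = sigma^2 * (1 + sum_i theta_i^2).
  sum_i theta_i^2 = (-0.799)^2 = 0.638401.
  gamma(0) = 5 * (1 + 0.638401) = 5 * 1.638401 = 8.192005, which rounds to 8.1920.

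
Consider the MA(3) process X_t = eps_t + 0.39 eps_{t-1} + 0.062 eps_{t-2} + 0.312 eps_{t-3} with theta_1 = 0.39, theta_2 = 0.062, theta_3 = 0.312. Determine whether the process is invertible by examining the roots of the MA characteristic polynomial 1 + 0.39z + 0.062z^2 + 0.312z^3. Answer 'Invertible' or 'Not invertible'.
\text{Invertible}

The MA(q) characteristic polynomial is P(z) = 1 + 0.39z + 0.062z^2 + 0.312z^3.
Invertibility requires all roots to lie outside the unit circle, i.e. |z| > 1 for every root.
Degree 3: look for a simple real root z0 first, then factor out (1 - z/z0) and solve the remaining quadratic.
Testing z0 = -1.25: P(-1.25) = 1 + (0.39)(-1.25) + (0.062)(-1.25)^2 + (0.312)(-1.25)^3
  = 1 + (-0.4875) + (0.096875) + (-0.609375) = 0.  So z_0 = -1.25 is a root, |z_0| = 1.25.
Divide out the factor (1 + 0.8 z) = (1 - z/z0) (since 1/z0 = -0.8):
  P(z) = (1 + 0.8 z)(1 + (-0.41) z + (0.39) z^2)
  [check: z-coef -0.41 - (-0.8) = 0.39; z^2-coef 0.39 - (-0.8)(-0.41) = 0.062; z^3-coef -(-0.8)(0.39) = 0.312.]
Remaining roots from the quadratic factor 1 + (-0.41) z + (0.39) z^2:
  Set 1 + (-0.41) z + (0.39) z^2 = 0, i.e. a z^2 + b z + c = 0 with a = 0.39, b = -0.41, c = 1.
  Discriminant D = b^2 - 4ac = (-0.41)^2 - 4*(0.39)*1 = 0.1681 - (1.56) = -1.3919.
  D < 0, so the roots are the complex-conjugate pair z = (-b +/- i sqrt(-D)) / (2a) = 0.5256 +/- 1.5125i.
  For a conjugate pair |z|^2 = z * conj(z) = (product of roots) = c/a = 1/(0.39) = 2.564103, so |z| = sqrt(2.564103) = 1.6013 for both roots.
Moduli of all roots: 1.2500, 1.6013, 1.6013.
All moduli strictly greater than 1? Yes.
Verdict: Invertible.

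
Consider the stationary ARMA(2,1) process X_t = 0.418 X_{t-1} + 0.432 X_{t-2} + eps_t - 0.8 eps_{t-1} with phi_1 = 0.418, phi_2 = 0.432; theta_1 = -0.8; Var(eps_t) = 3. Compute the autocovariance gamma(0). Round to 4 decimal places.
\gamma(0) = 3.7214

Multiply the model equation by X_{t-k} and take expectations. With theta_0 = psi_0 = 1 and psi_j the MA(infinity) weights, this gives
  gamma(k) - sum_i phi_i gamma(k-i) = c_k,
  c_k = sigma^2 * sum_{j=k..q} theta_j psi_{j-k}   (c_k = 0 for k > q),
using gamma(-m) = gamma(m).
psi-weights needed (psi_j = theta_j + sum_i phi_i psi_{j-i}):
  psi_1 = theta_1 + phi_1 = -0.8 + (0.418) = -0.382
Right-hand sides:
  c_0 = sigma^2 (1 + theta_1 psi_1) = 3 * (1 + (-0.8)(-0.382)) = 3 * 1.3056 = 3.9168
  c_1 = sigma^2 theta_1 = 3 * (-0.8) = -2.4
  c_2 = 0
Equations for k = 0, 1, 2 (AR order 2, c_2 = 0):
  (E0) gamma(0) = phi_1 gamma(1) + phi_2 gamma(2) + c_0
  (E1) gamma(1) = phi_1 gamma(0) + phi_2 gamma(1) + c_1
  (E2) gamma(2) = phi_1 gamma(1) + phi_2 gamma(0)
From (E1): gamma(1) = A gamma(0) + B with
  A = phi_1 / (1 - phi_2) = 0.418 / 0.568 = 0.735915,   B = c_1 / (1 - phi_2) = -2.4 / 0.568 = -4.225352.
Insert (E2) into (E0): gamma(0) (1 - phi_2^2) = phi_1 (1 + phi_2) gamma(1) + c_0.
  phi_1 (1 + phi_2) = (0.418)(1.432) = 0.598576,   1 - phi_2^2 = 0.813376.
Replace gamma(1) by A gamma(0) + B and collect gamma(0):
  gamma(0) [0.813376 - (0.598576)(0.735915)] = (0.598576)(-4.225352) + 3.9168
  gamma(0) * 0.372875 = 1.387606
  gamma(0) = 1.387606 / 0.372875 = 3.721373.
Therefore gamma(0) = 3.7214 (to 4 decimal places).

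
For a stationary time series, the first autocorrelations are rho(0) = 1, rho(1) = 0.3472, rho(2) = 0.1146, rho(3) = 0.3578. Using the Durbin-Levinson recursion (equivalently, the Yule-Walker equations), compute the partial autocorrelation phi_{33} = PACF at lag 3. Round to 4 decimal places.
\phi_{33} = 0.3640

The PACF at lag k is phi_{kk}, the last component of the solution
to the Yule-Walker system G_k phi = r_k where
  (G_k)_{ij} = rho(|i - j|), (r_k)_i = rho(i), i,j = 1..k.
Equivalently, Durbin-Levinson gives phi_{kk} iteratively:
  phi_{11} = rho(1)
  phi_{kk} = [rho(k) - sum_{j=1..k-1} phi_{k-1,j} rho(k-j)]
            / [1 - sum_{j=1..k-1} phi_{k-1,j} rho(j)],
  phi_{k,j} = phi_{k-1,j} - phi_{kk} phi_{k-1,k-j},  j = 1..k-1.
Step k = 1:
  phi_11 = rho(1) = 0.3472.
Step k = 2:
  phi_22 = [rho(2) - phi_11 rho(1)] / [1 - phi_11 rho(1)] = [0.1146 - (0.3472)(0.3472)] / [1 - (0.3472)(0.3472)]
         = -0.00594784 / 0.87945216 = -0.006763.
  Update: phi_21 = phi_11 - phi_22 phi_11 = 0.3472 - (-0.006763)(0.3472) = 0.349548.
Step k = 3:
  phi_33 = [rho(3) - phi_21 rho(2) - phi_22 rho(1)] / [1 - phi_21 rho(1) - phi_22 rho(2)]
    numerator   = 0.3578 - (0.349548)(0.1146) - (-0.006763)(0.3472) = 0.32008994
    denominator = 1 - (0.349548)(0.3472) - (-0.006763)(0.1146) = 0.87941193
  phi_33 = 0.32008994 / 0.87941193 = 0.364.
Therefore phi_{33} = 0.3640.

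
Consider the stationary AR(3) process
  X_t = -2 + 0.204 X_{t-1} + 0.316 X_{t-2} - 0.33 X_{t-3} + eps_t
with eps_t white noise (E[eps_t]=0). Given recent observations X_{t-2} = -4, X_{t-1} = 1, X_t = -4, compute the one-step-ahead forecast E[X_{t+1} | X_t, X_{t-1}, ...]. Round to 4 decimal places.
E[X_{t+1} \mid \mathcal F_t] = -1.1800

For an AR(p) model X_t = c + sum_i phi_i X_{t-i} + eps_t, the
one-step-ahead conditional mean is
  E[X_{t+1} | X_t, ...] = c + sum_i phi_i X_{t+1-i}.
Substitute known values:
  E[X_{t+1} | ...] = -2 + (0.204) * (-4) + (0.316) * (1) + (-0.33) * (-4)
                   = -1.1800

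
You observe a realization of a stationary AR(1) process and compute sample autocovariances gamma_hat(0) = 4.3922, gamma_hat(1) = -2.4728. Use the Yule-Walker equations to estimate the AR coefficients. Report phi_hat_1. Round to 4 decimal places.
\hat\phi_{1} = -0.5630

The Yule-Walker equations for an AR(p) process read, in matrix form,
  Gamma_p phi = r_p,   with   (Gamma_p)_{ij} = gamma(|i - j|),
                       (r_p)_i = gamma(i),   i,j = 1..p.
Substitute the sample gammas (Toeplitz matrix and right-hand side of size 1):
  Gamma_p = [[4.3922]]
  r_p     = [-2.4728]
With p = 1 this is the single equation gamma(0) phi_1 = gamma(1):
  phi_hat_1 = gamma(1) / gamma(0) = -2.4728 / 4.3922 = -0.5630.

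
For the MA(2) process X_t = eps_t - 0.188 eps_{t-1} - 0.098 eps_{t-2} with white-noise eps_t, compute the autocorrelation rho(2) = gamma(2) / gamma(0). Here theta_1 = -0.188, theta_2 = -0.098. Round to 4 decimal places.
\rho(2) = -0.0938

For an MA(q) process with theta_0 = 1, the autocovariance is
  gamma(k) = sigma^2 * sum_{i=0..q-k} theta_i * theta_{i+k},
and rho(k) = gamma(k) / gamma(0). Sigma^2 cancels.
  numerator   = (1)*(-0.098) = -0.098.
  denominator = (1)^2 + (-0.188)^2 + (-0.098)^2 = 1.044948.
  rho(2) = -0.098 / 1.044948 = -0.0938.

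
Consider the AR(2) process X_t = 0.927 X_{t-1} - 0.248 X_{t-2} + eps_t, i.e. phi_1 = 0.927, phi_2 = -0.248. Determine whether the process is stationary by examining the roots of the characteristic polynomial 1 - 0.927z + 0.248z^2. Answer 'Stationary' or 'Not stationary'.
\text{Stationary}

The AR(p) characteristic polynomial is P(z) = 1 - 0.927z + 0.248z^2.
Stationarity requires all roots to lie outside the unit circle, i.e. |z| > 1 for every root.
Set 1 + (-0.927) z + (0.248) z^2 = 0, i.e. a z^2 + b z + c = 0 with a = 0.248, b = -0.927, c = 1.
Discriminant D = b^2 - 4ac = (-0.927)^2 - 4*(0.248)*1 = 0.859329 - (0.992) = -0.132671.
D < 0, so the roots are the complex-conjugate pair z = (-b +/- i sqrt(-D)) / (2a) = 1.869 +/- 0.7344i.
For a conjugate pair |z|^2 = z * conj(z) = (product of roots) = c/a = 1/(0.248) = 4.032258, so |z| = sqrt(4.032258) = 2.008 for both roots.
Moduli of all roots: 2.0080, 2.0080.
All moduli strictly greater than 1? Yes.
Verdict: Stationary.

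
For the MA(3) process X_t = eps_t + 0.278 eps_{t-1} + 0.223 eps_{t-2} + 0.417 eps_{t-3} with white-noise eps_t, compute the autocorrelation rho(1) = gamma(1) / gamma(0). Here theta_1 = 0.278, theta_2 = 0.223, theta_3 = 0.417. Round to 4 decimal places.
\rho(1) = 0.3328

For an MA(q) process with theta_0 = 1, the autocovariance is
  gamma(k) = sigma^2 * sum_{i=0..q-k} theta_i * theta_{i+k},
and rho(k) = gamma(k) / gamma(0). Sigma^2 cancels.
  numerator   = (1)*(0.278) + (0.278)*(0.223) + (0.223)*(0.417) = 0.432985.
  denominator = (1)^2 + (0.278)^2 + (0.223)^2 + (0.417)^2 = 1.300902.
  rho(1) = 0.432985 / 1.300902 = 0.3328.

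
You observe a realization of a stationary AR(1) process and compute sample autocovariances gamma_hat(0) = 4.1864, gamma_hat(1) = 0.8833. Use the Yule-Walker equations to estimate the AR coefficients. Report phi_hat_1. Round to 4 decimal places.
\hat\phi_{1} = 0.2110

The Yule-Walker equations for an AR(p) process read, in matrix form,
  Gamma_p phi = r_p,   with   (Gamma_p)_{ij} = gamma(|i - j|),
                       (r_p)_i = gamma(i),   i,j = 1..p.
Substitute the sample gammas (Toeplitz matrix and right-hand side of size 1):
  Gamma_p = [[4.1864]]
  r_p     = [0.8833]
With p = 1 this is the single equation gamma(0) phi_1 = gamma(1):
  phi_hat_1 = gamma(1) / gamma(0) = 0.8833 / 4.1864 = 0.2110.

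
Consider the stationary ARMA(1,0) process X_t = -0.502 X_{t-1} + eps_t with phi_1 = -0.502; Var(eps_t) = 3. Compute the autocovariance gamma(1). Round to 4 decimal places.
\gamma(1) = -2.0134

Multiply the model equation by X_{t-k} and take expectations. With theta_0 = psi_0 = 1 and psi_j the MA(infinity) weights, this gives
  gamma(k) - sum_i phi_i gamma(k-i) = c_k,
  c_k = sigma^2 * sum_{j=k..q} theta_j psi_{j-k}   (c_k = 0 for k > q),
using gamma(-m) = gamma(m).
Pure AR (q = 0): c_0 = sigma^2 = 3, c_k = 0 for k >= 1.
Equations for k = 0 and k = 1 (AR order 1):
  gamma(0) = phi_1 gamma(1) + c_0
  gamma(1) = phi_1 gamma(0) + c_1
Substituting the second into the first: gamma(0) (1 - phi_1^2) = c_0 + phi_1 c_1, so
  gamma(0) = c_0 / (1 - phi_1^2) = 3 / (1 - (-0.502)^2) = 3 / 0.747996 = 4.010717.
  gamma(1) = phi_1 gamma(0) = (-0.502)(4.010717) = -2.01338.
Therefore gamma(1) = -2.0134 (to 4 decimal places).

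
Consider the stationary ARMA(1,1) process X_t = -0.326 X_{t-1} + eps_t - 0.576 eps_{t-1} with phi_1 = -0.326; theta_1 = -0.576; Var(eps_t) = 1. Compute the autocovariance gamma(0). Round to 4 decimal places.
\gamma(0) = 1.9104

Multiply the model equation by X_{t-k} and take expectations. With theta_0 = psi_0 = 1 and psi_j the MA(infinity) weights, this gives
  gamma(k) - sum_i phi_i gamma(k-i) = c_k,
  c_k = sigma^2 * sum_{j=k..q} theta_j psi_{j-k}   (c_k = 0 for k > q),
using gamma(-m) = gamma(m).
psi-weights needed (psi_j = theta_j + sum_i phi_i psi_{j-i}):
  psi_1 = theta_1 + phi_1 = -0.576 + (-0.326) = -0.902
Right-hand sides:
  c_0 = sigma^2 (1 + theta_1 psi_1) = 1 * (1 + (-0.576)(-0.902)) = 1 * 1.519552 = 1.519552
  c_1 = sigma^2 theta_1 = 1 * (-0.576) = -0.576
  c_2 = 0
Equations for k = 0 and k = 1 (AR order 1):
  gamma(0) = phi_1 gamma(1) + c_0
  gamma(1) = phi_1 gamma(0) + c_1
Substituting the second into the first: gamma(0) (1 - phi_1^2) = c_0 + phi_1 c_1, so
  gamma(0) = (c_0 + phi_1 c_1) / (1 - phi_1^2) = (1.519552 + (-0.326)(-0.576)) / (1 - (-0.326)^2) = 1.707328 / 0.893724 = 1.910353.
Therefore gamma(0) = 1.9104 (to 4 decimal places).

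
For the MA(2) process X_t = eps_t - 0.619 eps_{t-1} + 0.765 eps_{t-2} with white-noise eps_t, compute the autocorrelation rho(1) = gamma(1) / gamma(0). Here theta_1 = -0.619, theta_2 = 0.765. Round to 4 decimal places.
\rho(1) = -0.5550

For an MA(q) process with theta_0 = 1, the autocovariance is
  gamma(k) = sigma^2 * sum_{i=0..q-k} theta_i * theta_{i+k},
and rho(k) = gamma(k) / gamma(0). Sigma^2 cancels.
  numerator   = (1)*(-0.619) + (-0.619)*(0.765) = -1.092535.
  denominator = (1)^2 + (-0.619)^2 + (0.765)^2 = 1.968386.
  rho(1) = -1.092535 / 1.968386 = -0.5550.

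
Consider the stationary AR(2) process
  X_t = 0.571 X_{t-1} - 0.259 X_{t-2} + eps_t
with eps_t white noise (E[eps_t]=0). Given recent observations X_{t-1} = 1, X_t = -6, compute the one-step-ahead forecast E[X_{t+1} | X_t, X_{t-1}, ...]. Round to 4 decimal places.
E[X_{t+1} \mid \mathcal F_t] = -3.6850

For an AR(p) model X_t = c + sum_i phi_i X_{t-i} + eps_t, the
one-step-ahead conditional mean is
  E[X_{t+1} | X_t, ...] = c + sum_i phi_i X_{t+1-i}.
Substitute known values:
  E[X_{t+1} | ...] = (0.571) * (-6) + (-0.259) * (1)
                   = -3.6850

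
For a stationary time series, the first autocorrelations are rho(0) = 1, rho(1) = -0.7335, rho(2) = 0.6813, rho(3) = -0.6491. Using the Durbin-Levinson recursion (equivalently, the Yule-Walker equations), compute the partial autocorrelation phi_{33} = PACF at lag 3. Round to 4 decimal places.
\phi_{33} = -0.1841

The PACF at lag k is phi_{kk}, the last component of the solution
to the Yule-Walker system G_k phi = r_k where
  (G_k)_{ij} = rho(|i - j|), (r_k)_i = rho(i), i,j = 1..k.
Equivalently, Durbin-Levinson gives phi_{kk} iteratively:
  phi_{11} = rho(1)
  phi_{kk} = [rho(k) - sum_{j=1..k-1} phi_{k-1,j} rho(k-j)]
            / [1 - sum_{j=1..k-1} phi_{k-1,j} rho(j)],
  phi_{k,j} = phi_{k-1,j} - phi_{kk} phi_{k-1,k-j},  j = 1..k-1.
Step k = 1:
  phi_11 = rho(1) = -0.7335.
Step k = 2:
  phi_22 = [rho(2) - phi_11 rho(1)] / [1 - phi_11 rho(1)] = [0.6813 - (-0.7335)(-0.7335)] / [1 - (-0.7335)(-0.7335)]
         = 0.14327775 / 0.46197775 = 0.31014.
  Update: phi_21 = phi_11 - phi_22 phi_11 = -0.7335 - (0.31014)(-0.7335) = -0.506012.
Step k = 3:
  phi_33 = [rho(3) - phi_21 rho(2) - phi_22 rho(1)] / [1 - phi_21 rho(1) - phi_22 rho(2)]
    numerator   = -0.6491 - (-0.506012)(0.6813) - (0.31014)(-0.7335) = -0.07686614
    denominator = 1 - (-0.506012)(-0.7335) - (0.31014)(0.6813) = 0.4175416
  phi_33 = -0.07686614 / 0.4175416 = -0.1841.
Therefore phi_{33} = -0.1841.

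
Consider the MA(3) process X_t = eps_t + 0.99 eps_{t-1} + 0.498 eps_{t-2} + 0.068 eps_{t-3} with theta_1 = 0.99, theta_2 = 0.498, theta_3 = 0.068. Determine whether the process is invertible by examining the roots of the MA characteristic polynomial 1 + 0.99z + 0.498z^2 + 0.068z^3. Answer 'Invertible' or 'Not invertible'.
\text{Invertible}

The MA(q) characteristic polynomial is P(z) = 1 + 0.99z + 0.498z^2 + 0.068z^3.
Invertibility requires all roots to lie outside the unit circle, i.e. |z| > 1 for every root.
Degree 3: look for a simple real root z0 first, then factor out (1 - z/z0) and solve the remaining quadratic.
Testing z0 = -5: P(-5) = 1 + (0.99)(-5) + (0.498)(-5)^2 + (0.068)(-5)^3
  = 1 + (-4.95) + (12.45) + (-8.5) = 0.  So z_0 = -5 is a root, |z_0| = 5.
Divide out the factor (1 + 0.2 z) = (1 - z/z0) (since 1/z0 = -0.2):
  P(z) = (1 + 0.2 z)(1 + (0.79) z + (0.34) z^2)
  [check: z-coef 0.79 - (-0.2) = 0.99; z^2-coef 0.34 - (-0.2)(0.79) = 0.498; z^3-coef -(-0.2)(0.34) = 0.068.]
Remaining roots from the quadratic factor 1 + (0.79) z + (0.34) z^2:
  Set 1 + (0.79) z + (0.34) z^2 = 0, i.e. a z^2 + b z + c = 0 with a = 0.34, b = 0.79, c = 1.
  Discriminant D = b^2 - 4ac = (0.79)^2 - 4*(0.34)*1 = 0.6241 - (1.36) = -0.7359.
  D < 0, so the roots are the complex-conjugate pair z = (-b +/- i sqrt(-D)) / (2a) = -1.1618 +/- 1.2615i.
  For a conjugate pair |z|^2 = z * conj(z) = (product of roots) = c/a = 1/(0.34) = 2.941176, so |z| = sqrt(2.941176) = 1.715 for both roots.
Moduli of all roots: 5.0000, 1.7150, 1.7150.
All moduli strictly greater than 1? Yes.
Verdict: Invertible.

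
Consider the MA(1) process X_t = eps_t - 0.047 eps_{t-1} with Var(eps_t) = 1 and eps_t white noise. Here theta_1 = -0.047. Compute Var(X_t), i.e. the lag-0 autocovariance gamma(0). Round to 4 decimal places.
\gamma(0) = 1.0022

For an MA(q) process X_t = eps_t + sum_i theta_i eps_{t-i} with
Var(eps_t) = sigma^2, the variance is
  gamma(0) = sigma^2 * (1 + sum_i theta_i^2).
  sum_i theta_i^2 = (-0.047)^2 = 0.002209.
  gamma(0) = 1 * (1 + 0.002209) = 1 * 1.002209 = 1.002209, which rounds to 1.0022.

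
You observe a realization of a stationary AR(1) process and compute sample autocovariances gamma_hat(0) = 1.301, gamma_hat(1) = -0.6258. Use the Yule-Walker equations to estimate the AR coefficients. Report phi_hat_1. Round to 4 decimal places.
\hat\phi_{1} = -0.4810

The Yule-Walker equations for an AR(p) process read, in matrix form,
  Gamma_p phi = r_p,   with   (Gamma_p)_{ij} = gamma(|i - j|),
                       (r_p)_i = gamma(i),   i,j = 1..p.
Substitute the sample gammas (Toeplitz matrix and right-hand side of size 1):
  Gamma_p = [[1.301]]
  r_p     = [-0.6258]
With p = 1 this is the single equation gamma(0) phi_1 = gamma(1):
  phi_hat_1 = gamma(1) / gamma(0) = -0.6258 / 1.301 = -0.4810.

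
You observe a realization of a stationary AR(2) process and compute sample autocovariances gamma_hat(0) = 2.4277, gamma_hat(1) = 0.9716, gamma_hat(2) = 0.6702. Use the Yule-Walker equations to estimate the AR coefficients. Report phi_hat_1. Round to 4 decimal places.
\hat\phi_{1} = 0.3450

The Yule-Walker equations for an AR(p) process read, in matrix form,
  Gamma_p phi = r_p,   with   (Gamma_p)_{ij} = gamma(|i - j|),
                       (r_p)_i = gamma(i),   i,j = 1..p.
Substitute the sample gammas (Toeplitz matrix and right-hand side of size 2):
  Gamma_p = [[2.4277, 0.9716], [0.9716, 2.4277]]
  r_p     = [0.9716, 0.6702]
Written out:
  2.4277 phi_1 + 0.9716 phi_2 = 0.9716
  0.9716 phi_1 + 2.4277 phi_2 = 0.6702
Solve by Cramer's rule:
  det = gamma(0)^2 - gamma(1)^2 = (2.4277)^2 - (0.9716)^2 = 5.89372729 - 0.94400656 = 4.94972073
  phi_hat_1 = [gamma(1) gamma(0) - gamma(1) gamma(2)] / det = [(0.9716)(2.4277) - (0.9716)(0.6702)] / 4.94972073 = 1.707587 / 4.94972073 = 0.345
  phi_hat_2 = [gamma(0) gamma(2) - gamma(1)^2] / det = [(2.4277)(0.6702) - (0.9716)^2] / 4.94972073 = 0.68303798 / 4.94972073 = 0.138
So phi_hat = [0.3450, 0.1380].
Therefore phi_hat_1 = 0.3450.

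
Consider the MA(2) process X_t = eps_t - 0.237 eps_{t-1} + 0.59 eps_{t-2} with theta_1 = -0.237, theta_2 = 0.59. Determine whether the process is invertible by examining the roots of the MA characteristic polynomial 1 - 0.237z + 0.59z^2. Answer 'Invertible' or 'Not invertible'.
\text{Invertible}

The MA(q) characteristic polynomial is P(z) = 1 - 0.237z + 0.59z^2.
Invertibility requires all roots to lie outside the unit circle, i.e. |z| > 1 for every root.
Set 1 + (-0.237) z + (0.59) z^2 = 0, i.e. a z^2 + b z + c = 0 with a = 0.59, b = -0.237, c = 1.
Discriminant D = b^2 - 4ac = (-0.237)^2 - 4*(0.59)*1 = 0.056169 - (2.36) = -2.303831.
D < 0, so the roots are the complex-conjugate pair z = (-b +/- i sqrt(-D)) / (2a) = 0.2008 +/- 1.2863i.
For a conjugate pair |z|^2 = z * conj(z) = (product of roots) = c/a = 1/(0.59) = 1.694915, so |z| = sqrt(1.694915) = 1.3019 for both roots.
Moduli of all roots: 1.3019, 1.3019.
All moduli strictly greater than 1? Yes.
Verdict: Invertible.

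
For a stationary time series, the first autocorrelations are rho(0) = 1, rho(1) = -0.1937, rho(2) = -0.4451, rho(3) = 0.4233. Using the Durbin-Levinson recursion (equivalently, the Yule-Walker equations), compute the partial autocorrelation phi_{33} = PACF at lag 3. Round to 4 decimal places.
\phi_{33} = 0.2730

The PACF at lag k is phi_{kk}, the last component of the solution
to the Yule-Walker system G_k phi = r_k where
  (G_k)_{ij} = rho(|i - j|), (r_k)_i = rho(i), i,j = 1..k.
Equivalently, Durbin-Levinson gives phi_{kk} iteratively:
  phi_{11} = rho(1)
  phi_{kk} = [rho(k) - sum_{j=1..k-1} phi_{k-1,j} rho(k-j)]
            / [1 - sum_{j=1..k-1} phi_{k-1,j} rho(j)],
  phi_{k,j} = phi_{k-1,j} - phi_{kk} phi_{k-1,k-j},  j = 1..k-1.
Step k = 1:
  phi_11 = rho(1) = -0.1937.
Step k = 2:
  phi_22 = [rho(2) - phi_11 rho(1)] / [1 - phi_11 rho(1)] = [-0.4451 - (-0.1937)(-0.1937)] / [1 - (-0.1937)(-0.1937)]
         = -0.48261969 / 0.96248031 = -0.501433.
  Update: phi_21 = phi_11 - phi_22 phi_11 = -0.1937 - (-0.501433)(-0.1937) = -0.290828.
Step k = 3:
  phi_33 = [rho(3) - phi_21 rho(2) - phi_22 rho(1)] / [1 - phi_21 rho(1) - phi_22 rho(2)]
    numerator   = 0.4233 - (-0.290828)(-0.4451) - (-0.501433)(-0.1937) = 0.19672499
    denominator = 1 - (-0.290828)(-0.1937) - (-0.501433)(-0.4451) = 0.72047872
  phi_33 = 0.19672499 / 0.72047872 = 0.273.
Therefore phi_{33} = 0.2730.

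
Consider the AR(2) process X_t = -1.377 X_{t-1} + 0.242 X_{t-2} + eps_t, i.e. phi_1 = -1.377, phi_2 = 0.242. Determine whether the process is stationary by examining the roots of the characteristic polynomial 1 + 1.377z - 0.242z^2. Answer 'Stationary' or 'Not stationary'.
\text{Not stationary}

The AR(p) characteristic polynomial is P(z) = 1 + 1.377z - 0.242z^2.
Stationarity requires all roots to lie outside the unit circle, i.e. |z| > 1 for every root.
Set 1 + (1.377) z + (-0.242) z^2 = 0, i.e. a z^2 + b z + c = 0 with a = -0.242, b = 1.377, c = 1.
Discriminant D = b^2 - 4ac = (1.377)^2 - 4*(-0.242)*1 = 1.896129 - (-0.968) = 2.864129.
D >= 0, so the roots are real: z = (-b +/- sqrt(D)) / (2a) = (-1.377 +/- 1.692374) / (-0.484).
  z_1 = (-1.377 + 1.692374) / (-0.484) = -0.6516,   |z_1| = 0.6516.
  z_2 = (-1.377 - 1.692374) / (-0.484) = 6.3417,   |z_2| = 6.3417.
Moduli of all roots: 0.6516, 6.3417.
All moduli strictly greater than 1? No.
Verdict: Not stationary.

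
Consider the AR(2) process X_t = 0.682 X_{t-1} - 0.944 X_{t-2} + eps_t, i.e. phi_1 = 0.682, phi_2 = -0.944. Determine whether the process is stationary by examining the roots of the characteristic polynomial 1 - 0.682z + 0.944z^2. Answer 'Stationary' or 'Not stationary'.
\text{Stationary}

The AR(p) characteristic polynomial is P(z) = 1 - 0.682z + 0.944z^2.
Stationarity requires all roots to lie outside the unit circle, i.e. |z| > 1 for every root.
Set 1 + (-0.682) z + (0.944) z^2 = 0, i.e. a z^2 + b z + c = 0 with a = 0.944, b = -0.682, c = 1.
Discriminant D = b^2 - 4ac = (-0.682)^2 - 4*(0.944)*1 = 0.465124 - (3.776) = -3.310876.
D < 0, so the roots are the complex-conjugate pair z = (-b +/- i sqrt(-D)) / (2a) = 0.3612 +/- 0.9638i.
For a conjugate pair |z|^2 = z * conj(z) = (product of roots) = c/a = 1/(0.944) = 1.059322, so |z| = sqrt(1.059322) = 1.0292 for both roots.
Moduli of all roots: 1.0292, 1.0292.
All moduli strictly greater than 1? Yes.
Verdict: Stationary.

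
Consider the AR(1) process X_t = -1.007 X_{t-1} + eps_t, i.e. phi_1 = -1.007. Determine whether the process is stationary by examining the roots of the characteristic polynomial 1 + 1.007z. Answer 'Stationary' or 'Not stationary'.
\text{Not stationary}

The AR(p) characteristic polynomial is P(z) = 1 + 1.007z.
Stationarity requires all roots to lie outside the unit circle, i.e. |z| > 1 for every root.
This is linear in z: 1 + (1.007) z = 0  =>  z = -1/(1.007) = -0.993049,  |z| = 0.993049.
Moduli of all roots: 0.9930.
All moduli strictly greater than 1? No.
Verdict: Not stationary.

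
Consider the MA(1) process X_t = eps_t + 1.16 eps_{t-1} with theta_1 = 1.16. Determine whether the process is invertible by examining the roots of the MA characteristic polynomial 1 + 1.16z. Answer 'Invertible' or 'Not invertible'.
\text{Not invertible}

The MA(q) characteristic polynomial is P(z) = 1 + 1.16z.
Invertibility requires all roots to lie outside the unit circle, i.e. |z| > 1 for every root.
This is linear in z: 1 + (1.16) z = 0  =>  z = -1/(1.16) = -0.862069,  |z| = 0.862069.
Moduli of all roots: 0.8621.
All moduli strictly greater than 1? No.
Verdict: Not invertible.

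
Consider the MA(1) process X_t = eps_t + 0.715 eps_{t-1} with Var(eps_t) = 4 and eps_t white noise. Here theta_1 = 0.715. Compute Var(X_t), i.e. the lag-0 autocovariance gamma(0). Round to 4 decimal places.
\gamma(0) = 6.0449

For an MA(q) process X_t = eps_t + sum_i theta_i eps_{t-i} with
Var(eps_t) = sigma^2, the variance is
  gamma(0) = sigma^2 * (1 + sum_i theta_i^2).
  sum_i theta_i^2 = (0.715)^2 = 0.511225.
  gamma(0) = 4 * (1 + 0.511225) = 4 * 1.511225 = 6.0449.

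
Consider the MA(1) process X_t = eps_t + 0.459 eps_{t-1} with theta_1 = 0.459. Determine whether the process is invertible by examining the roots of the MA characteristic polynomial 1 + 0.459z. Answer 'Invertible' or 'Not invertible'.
\text{Invertible}

The MA(q) characteristic polynomial is P(z) = 1 + 0.459z.
Invertibility requires all roots to lie outside the unit circle, i.e. |z| > 1 for every root.
This is linear in z: 1 + (0.459) z = 0  =>  z = -1/(0.459) = -2.178649,  |z| = 2.178649.
Moduli of all roots: 2.1786.
All moduli strictly greater than 1? Yes.
Verdict: Invertible.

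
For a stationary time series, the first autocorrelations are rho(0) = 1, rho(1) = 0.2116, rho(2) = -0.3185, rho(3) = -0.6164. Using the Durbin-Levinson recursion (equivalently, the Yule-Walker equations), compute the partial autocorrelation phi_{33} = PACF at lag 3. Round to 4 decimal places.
\phi_{33} = -0.5421

The PACF at lag k is phi_{kk}, the last component of the solution
to the Yule-Walker system G_k phi = r_k where
  (G_k)_{ij} = rho(|i - j|), (r_k)_i = rho(i), i,j = 1..k.
Equivalently, Durbin-Levinson gives phi_{kk} iteratively:
  phi_{11} = rho(1)
  phi_{kk} = [rho(k) - sum_{j=1..k-1} phi_{k-1,j} rho(k-j)]
            / [1 - sum_{j=1..k-1} phi_{k-1,j} rho(j)],
  phi_{k,j} = phi_{k-1,j} - phi_{kk} phi_{k-1,k-j},  j = 1..k-1.
Step k = 1:
  phi_11 = rho(1) = 0.2116.
Step k = 2:
  phi_22 = [rho(2) - phi_11 rho(1)] / [1 - phi_11 rho(1)] = [-0.3185 - (0.2116)(0.2116)] / [1 - (0.2116)(0.2116)]
         = -0.36327456 / 0.95522544 = -0.380302.
  Update: phi_21 = phi_11 - phi_22 phi_11 = 0.2116 - (-0.380302)(0.2116) = 0.292072.
Step k = 3:
  phi_33 = [rho(3) - phi_21 rho(2) - phi_22 rho(1)] / [1 - phi_21 rho(1) - phi_22 rho(2)]
    numerator   = -0.6164 - (0.292072)(-0.3185) - (-0.380302)(0.2116) = -0.44290307
    denominator = 1 - (0.292072)(0.2116) - (-0.380302)(-0.3185) = 0.81707124
  phi_33 = -0.44290307 / 0.81707124 = -0.5421.
Therefore phi_{33} = -0.5421.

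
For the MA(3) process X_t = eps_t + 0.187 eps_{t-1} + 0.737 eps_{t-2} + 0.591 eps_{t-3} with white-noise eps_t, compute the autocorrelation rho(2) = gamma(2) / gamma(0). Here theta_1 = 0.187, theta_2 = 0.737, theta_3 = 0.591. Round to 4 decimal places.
\rho(2) = 0.4397

For an MA(q) process with theta_0 = 1, the autocovariance is
  gamma(k) = sigma^2 * sum_{i=0..q-k} theta_i * theta_{i+k},
and rho(k) = gamma(k) / gamma(0). Sigma^2 cancels.
  numerator   = (1)*(0.737) + (0.187)*(0.591) = 0.847517.
  denominator = (1)^2 + (0.187)^2 + (0.737)^2 + (0.591)^2 = 1.927419.
  rho(2) = 0.847517 / 1.927419 = 0.4397.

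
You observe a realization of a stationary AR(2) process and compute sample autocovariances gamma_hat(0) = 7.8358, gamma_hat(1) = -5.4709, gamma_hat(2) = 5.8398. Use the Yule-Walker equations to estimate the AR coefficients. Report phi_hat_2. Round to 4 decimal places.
\hat\phi_{2} = 0.5030

The Yule-Walker equations for an AR(p) process read, in matrix form,
  Gamma_p phi = r_p,   with   (Gamma_p)_{ij} = gamma(|i - j|),
                       (r_p)_i = gamma(i),   i,j = 1..p.
Substitute the sample gammas (Toeplitz matrix and right-hand side of size 2):
  Gamma_p = [[7.8358, -5.4709], [-5.4709, 7.8358]]
  r_p     = [-5.4709, 5.8398]
Written out:
  7.8358 phi_1 - 5.4709 phi_2 = -5.4709
  -5.4709 phi_1 + 7.8358 phi_2 = 5.8398
Solve by Cramer's rule:
  det = gamma(0)^2 - gamma(1)^2 = (7.8358)^2 - (-5.4709)^2 = 61.39976164 - 29.93074681 = 31.46901483
  phi_hat_1 = [gamma(1) gamma(0) - gamma(1) gamma(2)] / det = [(-5.4709)(7.8358) - (-5.4709)(5.8398)] / 31.46901483 = -10.9199164 / 31.46901483 = -0.347
  phi_hat_2 = [gamma(0) gamma(2) - gamma(1)^2] / det = [(7.8358)(5.8398) - (-5.4709)^2] / 31.46901483 = 15.82875803 / 31.46901483 = 0.503
So phi_hat = [-0.3470, 0.5030].
Therefore phi_hat_2 = 0.5030.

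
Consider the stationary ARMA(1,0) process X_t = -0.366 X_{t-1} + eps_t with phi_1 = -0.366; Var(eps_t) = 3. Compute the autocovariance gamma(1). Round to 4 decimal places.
\gamma(1) = -1.2678

Multiply the model equation by X_{t-k} and take expectations. With theta_0 = psi_0 = 1 and psi_j the MA(infinity) weights, this gives
  gamma(k) - sum_i phi_i gamma(k-i) = c_k,
  c_k = sigma^2 * sum_{j=k..q} theta_j psi_{j-k}   (c_k = 0 for k > q),
using gamma(-m) = gamma(m).
Pure AR (q = 0): c_0 = sigma^2 = 3, c_k = 0 for k >= 1.
Equations for k = 0 and k = 1 (AR order 1):
  gamma(0) = phi_1 gamma(1) + c_0
  gamma(1) = phi_1 gamma(0) + c_1
Substituting the second into the first: gamma(0) (1 - phi_1^2) = c_0 + phi_1 c_1, so
  gamma(0) = c_0 / (1 - phi_1^2) = 3 / (1 - (-0.366)^2) = 3 / 0.866044 = 3.464027.
  gamma(1) = phi_1 gamma(0) = (-0.366)(3.464027) = -1.267834.
Therefore gamma(1) = -1.2678 (to 4 decimal places).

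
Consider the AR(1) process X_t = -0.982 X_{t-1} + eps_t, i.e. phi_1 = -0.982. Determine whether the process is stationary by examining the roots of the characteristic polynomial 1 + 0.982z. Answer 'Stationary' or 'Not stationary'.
\text{Stationary}

The AR(p) characteristic polynomial is P(z) = 1 + 0.982z.
Stationarity requires all roots to lie outside the unit circle, i.e. |z| > 1 for every root.
This is linear in z: 1 + (0.982) z = 0  =>  z = -1/(0.982) = -1.01833,  |z| = 1.01833.
Moduli of all roots: 1.0183.
All moduli strictly greater than 1? Yes.
Verdict: Stationary.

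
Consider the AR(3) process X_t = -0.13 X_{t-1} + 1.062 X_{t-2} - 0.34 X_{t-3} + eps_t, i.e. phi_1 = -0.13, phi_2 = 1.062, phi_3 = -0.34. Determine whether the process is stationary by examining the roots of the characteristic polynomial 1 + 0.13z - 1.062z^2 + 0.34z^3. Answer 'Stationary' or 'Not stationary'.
\text{Not stationary}

The AR(p) characteristic polynomial is P(z) = 1 + 0.13z - 1.062z^2 + 0.34z^3.
Stationarity requires all roots to lie outside the unit circle, i.e. |z| > 1 for every root.
Degree 3: look for a simple real root z0 first, then factor out (1 - z/z0) and solve the remaining quadratic.
Testing z0 = 2.5: P(2.5) = 1 + (0.13)(2.5) + (-1.062)(2.5)^2 + (0.34)(2.5)^3
  = 1 + (0.325) + (-6.6375) + (5.3125) = 0.  So z_0 = 2.5 is a root, |z_0| = 2.5.
Divide out the factor (1 - 0.4 z) = (1 - z/z0) (since 1/z0 = 0.4):
  P(z) = (1 - 0.4 z)(1 + (0.53) z + (-0.85) z^2)
  [check: z-coef 0.53 - (0.4) = 0.13; z^2-coef -0.85 - (0.4)(0.53) = -1.062; z^3-coef -(0.4)(-0.85) = 0.34.]
Remaining roots from the quadratic factor 1 + (0.53) z + (-0.85) z^2:
  Set 1 + (0.53) z + (-0.85) z^2 = 0, i.e. a z^2 + b z + c = 0 with a = -0.85, b = 0.53, c = 1.
  Discriminant D = b^2 - 4ac = (0.53)^2 - 4*(-0.85)*1 = 0.2809 - (-3.4) = 3.6809.
  D >= 0, so the roots are real: z = (-b +/- sqrt(D)) / (2a) = (-0.53 +/- 1.918567) / (-1.7).
    z_1 = (-0.53 + 1.918567) / (-1.7) = -0.8168,   |z_1| = 0.8168.
    z_2 = (-0.53 - 1.918567) / (-1.7) = 1.4403,   |z_2| = 1.4403.
Moduli of all roots: 2.5000, 0.8168, 1.4403.
All moduli strictly greater than 1? No.
Verdict: Not stationary.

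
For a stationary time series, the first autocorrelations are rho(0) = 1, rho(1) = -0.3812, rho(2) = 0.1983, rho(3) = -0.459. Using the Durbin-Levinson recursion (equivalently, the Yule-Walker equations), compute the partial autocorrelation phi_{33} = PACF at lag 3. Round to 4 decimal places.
\phi_{33} = -0.4281

The PACF at lag k is phi_{kk}, the last component of the solution
to the Yule-Walker system G_k phi = r_k where
  (G_k)_{ij} = rho(|i - j|), (r_k)_i = rho(i), i,j = 1..k.
Equivalently, Durbin-Levinson gives phi_{kk} iteratively:
  phi_{11} = rho(1)
  phi_{kk} = [rho(k) - sum_{j=1..k-1} phi_{k-1,j} rho(k-j)]
            / [1 - sum_{j=1..k-1} phi_{k-1,j} rho(j)],
  phi_{k,j} = phi_{k-1,j} - phi_{kk} phi_{k-1,k-j},  j = 1..k-1.
Step k = 1:
  phi_11 = rho(1) = -0.3812.
Step k = 2:
  phi_22 = [rho(2) - phi_11 rho(1)] / [1 - phi_11 rho(1)] = [0.1983 - (-0.3812)(-0.3812)] / [1 - (-0.3812)(-0.3812)]
         = 0.05298656 / 0.85468656 = 0.061995.
  Update: phi_21 = phi_11 - phi_22 phi_11 = -0.3812 - (0.061995)(-0.3812) = -0.357567.
Step k = 3:
  phi_33 = [rho(3) - phi_21 rho(2) - phi_22 rho(1)] / [1 - phi_21 rho(1) - phi_22 rho(2)]
    numerator   = -0.459 - (-0.357567)(0.1983) - (0.061995)(-0.3812) = -0.36446177
    denominator = 1 - (-0.357567)(-0.3812) - (0.061995)(0.1983) = 0.85140164
  phi_33 = -0.36446177 / 0.85140164 = -0.4281.
Therefore phi_{33} = -0.4281.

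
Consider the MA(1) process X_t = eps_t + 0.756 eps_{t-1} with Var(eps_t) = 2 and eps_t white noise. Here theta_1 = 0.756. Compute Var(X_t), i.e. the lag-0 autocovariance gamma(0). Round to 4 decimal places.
\gamma(0) = 3.1431

For an MA(q) process X_t = eps_t + sum_i theta_i eps_{t-i} with
Var(eps_t) = sigma^2, the variance is
  gamma(0) = sigma^2 * (1 + sum_i theta_i^2).
  sum_i theta_i^2 = (0.756)^2 = 0.571536.
  gamma(0) = 2 * (1 + 0.571536) = 2 * 1.571536 = 3.143072, which rounds to 3.1431.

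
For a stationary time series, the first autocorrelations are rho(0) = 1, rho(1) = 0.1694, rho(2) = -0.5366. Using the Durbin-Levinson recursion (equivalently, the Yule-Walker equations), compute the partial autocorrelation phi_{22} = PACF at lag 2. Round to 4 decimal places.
\phi_{22} = -0.5820

The PACF at lag k is phi_{kk}, the last component of the solution
to the Yule-Walker system G_k phi = r_k where
  (G_k)_{ij} = rho(|i - j|), (r_k)_i = rho(i), i,j = 1..k.
Equivalently, Durbin-Levinson gives phi_{kk} iteratively:
  phi_{11} = rho(1)
  phi_{kk} = [rho(k) - sum_{j=1..k-1} phi_{k-1,j} rho(k-j)]
            / [1 - sum_{j=1..k-1} phi_{k-1,j} rho(j)],
  phi_{k,j} = phi_{k-1,j} - phi_{kk} phi_{k-1,k-j},  j = 1..k-1.
Step k = 1:
  phi_11 = rho(1) = 0.1694.
Step k = 2:
  phi_22 = [rho(2) - phi_11 rho(1)] / [1 - phi_11 rho(1)] = [-0.5366 - (0.1694)(0.1694)] / [1 - (0.1694)(0.1694)]
         = -0.56529636 / 0.97130364 = -0.582.
Therefore phi_{22} = -0.5820.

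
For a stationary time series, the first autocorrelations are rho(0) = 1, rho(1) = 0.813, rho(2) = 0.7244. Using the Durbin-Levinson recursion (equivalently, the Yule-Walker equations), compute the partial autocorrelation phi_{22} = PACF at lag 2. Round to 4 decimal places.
\phi_{22} = 0.1871

The PACF at lag k is phi_{kk}, the last component of the solution
to the Yule-Walker system G_k phi = r_k where
  (G_k)_{ij} = rho(|i - j|), (r_k)_i = rho(i), i,j = 1..k.
Equivalently, Durbin-Levinson gives phi_{kk} iteratively:
  phi_{11} = rho(1)
  phi_{kk} = [rho(k) - sum_{j=1..k-1} phi_{k-1,j} rho(k-j)]
            / [1 - sum_{j=1..k-1} phi_{k-1,j} rho(j)],
  phi_{k,j} = phi_{k-1,j} - phi_{kk} phi_{k-1,k-j},  j = 1..k-1.
Step k = 1:
  phi_11 = rho(1) = 0.813.
Step k = 2:
  phi_22 = [rho(2) - phi_11 rho(1)] / [1 - phi_11 rho(1)] = [0.7244 - (0.813)(0.813)] / [1 - (0.813)(0.813)]
         = 0.063431 / 0.339031 = 0.1871.
Therefore phi_{22} = 0.1871.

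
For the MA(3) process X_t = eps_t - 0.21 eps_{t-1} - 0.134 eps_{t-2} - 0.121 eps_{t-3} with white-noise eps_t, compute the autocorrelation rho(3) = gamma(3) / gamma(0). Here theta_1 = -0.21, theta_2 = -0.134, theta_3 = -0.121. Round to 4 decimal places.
\rho(3) = -0.1124

For an MA(q) process with theta_0 = 1, the autocovariance is
  gamma(k) = sigma^2 * sum_{i=0..q-k} theta_i * theta_{i+k},
and rho(k) = gamma(k) / gamma(0). Sigma^2 cancels.
  numerator   = (1)*(-0.121) = -0.121.
  denominator = (1)^2 + (-0.21)^2 + (-0.134)^2 + (-0.121)^2 = 1.076697.
  rho(3) = -0.121 / 1.076697 = -0.1124.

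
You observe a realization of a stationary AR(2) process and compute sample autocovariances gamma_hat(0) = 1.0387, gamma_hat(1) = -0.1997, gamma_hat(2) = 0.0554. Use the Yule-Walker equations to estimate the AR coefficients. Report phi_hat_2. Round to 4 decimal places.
\hat\phi_{2} = 0.0170

The Yule-Walker equations for an AR(p) process read, in matrix form,
  Gamma_p phi = r_p,   with   (Gamma_p)_{ij} = gamma(|i - j|),
                       (r_p)_i = gamma(i),   i,j = 1..p.
Substitute the sample gammas (Toeplitz matrix and right-hand side of size 2):
  Gamma_p = [[1.0387, -0.1997], [-0.1997, 1.0387]]
  r_p     = [-0.1997, 0.0554]
Written out:
  1.0387 phi_1 - 0.1997 phi_2 = -0.1997
  -0.1997 phi_1 + 1.0387 phi_2 = 0.0554
Solve by Cramer's rule:
  det = gamma(0)^2 - gamma(1)^2 = (1.0387)^2 - (-0.1997)^2 = 1.07889769 - 0.03988009 = 1.0390176
  phi_hat_1 = [gamma(1) gamma(0) - gamma(1) gamma(2)] / det = [(-0.1997)(1.0387) - (-0.1997)(0.0554)] / 1.0390176 = -0.19636501 / 1.0390176 = -0.189
  phi_hat_2 = [gamma(0) gamma(2) - gamma(1)^2] / det = [(1.0387)(0.0554) - (-0.1997)^2] / 1.0390176 = 0.01766389 / 1.0390176 = 0.017
So phi_hat = [-0.1890, 0.0170].
Therefore phi_hat_2 = 0.0170.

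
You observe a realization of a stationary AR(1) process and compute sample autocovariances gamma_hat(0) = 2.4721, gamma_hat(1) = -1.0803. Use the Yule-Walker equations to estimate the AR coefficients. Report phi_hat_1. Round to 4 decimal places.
\hat\phi_{1} = -0.4370

The Yule-Walker equations for an AR(p) process read, in matrix form,
  Gamma_p phi = r_p,   with   (Gamma_p)_{ij} = gamma(|i - j|),
                       (r_p)_i = gamma(i),   i,j = 1..p.
Substitute the sample gammas (Toeplitz matrix and right-hand side of size 1):
  Gamma_p = [[2.4721]]
  r_p     = [-1.0803]
With p = 1 this is the single equation gamma(0) phi_1 = gamma(1):
  phi_hat_1 = gamma(1) / gamma(0) = -1.0803 / 2.4721 = -0.4370.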